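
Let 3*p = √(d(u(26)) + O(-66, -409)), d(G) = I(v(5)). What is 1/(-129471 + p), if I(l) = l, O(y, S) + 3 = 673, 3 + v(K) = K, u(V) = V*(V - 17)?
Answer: -388413/50288219299 - 4*√42/50288219299 ≈ -7.7243e-6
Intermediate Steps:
u(V) = V*(-17 + V)
v(K) = -3 + K
O(y, S) = 670 (O(y, S) = -3 + 673 = 670)
d(G) = 2 (d(G) = -3 + 5 = 2)
p = 4*√42/3 (p = √(2 + 670)/3 = √672/3 = (4*√42)/3 = 4*√42/3 ≈ 8.6410)
1/(-129471 + p) = 1/(-129471 + 4*√42/3)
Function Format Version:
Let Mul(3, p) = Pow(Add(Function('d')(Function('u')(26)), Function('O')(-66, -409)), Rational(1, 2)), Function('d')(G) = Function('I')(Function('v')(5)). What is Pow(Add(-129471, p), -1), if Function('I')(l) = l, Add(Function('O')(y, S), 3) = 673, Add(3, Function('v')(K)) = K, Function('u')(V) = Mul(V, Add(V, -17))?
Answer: Add(Rational(-388413, 50288219299), Mul(Rational(-4, 50288219299), Pow(42, Rational(1, 2)))) ≈ -7.7243e-6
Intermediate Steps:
Function('u')(V) = Mul(V, Add(-17, V))
Function('v')(K) = Add(-3, K)
Function('O')(y, S) = 670 (Function('O')(y, S) = Add(-3, 673) = 670)
Function('d')(G) = 2 (Function('d')(G) = Add(-3, 5) = 2)
p = Mul(Rational(4, 3), Pow(42, Rational(1, 2))) (p = Mul(Rational(1, 3), Pow(Add(2, 670), Rational(1, 2))) = Mul(Rational(1, 3), Pow(672, Rational(1, 2))) = Mul(Rational(1, 3), Mul(4, Pow(42, Rational(1, 2)))) = Mul(Rational(4, 3), Pow(42, Rational(1, 2))) ≈ 8.6410)
Pow(Add(-129471, p), -1) = Pow(Add(-129471, Mul(Rational(4, 3), Pow(42, Rational(1, 2)))), -1)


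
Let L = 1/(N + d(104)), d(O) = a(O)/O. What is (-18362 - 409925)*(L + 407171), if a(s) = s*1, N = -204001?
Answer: -35574753399279713/204000 ≈ -1.7439e+11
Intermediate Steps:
a(s) = s
d(O) = 1 (d(O) = O/O = 1)
L = -1/204000 (L = 1/(-204001 + 1) = 1/(-204000) = -1/204000 ≈ -4.9020e-6)
(-18362 - 409925)*(L + 407171) = (-18362 - 409925)*(-1/204000 + 407171) = -428287*83062883999/204000 = -35574753399279713/204000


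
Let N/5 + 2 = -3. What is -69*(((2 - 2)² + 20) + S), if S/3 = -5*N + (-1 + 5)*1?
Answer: -28083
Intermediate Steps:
N = -25 (N = -10 + 5*(-3) = -10 - 15 = -25)
S = 387 (S = 3*(-5*(-25) + (-1 + 5)*1) = 3*(125 + 4*1) = 3*(125 + 4) = 3*129 = 387)
-69*(((2 - 2)² + 20) + S) = -69*(((2 - 2)² + 20) + 387) = -69*((0² + 20) + 387) = -69*((0 + 20) + 387) = -69*(20 + 387) = -69*407 = -28083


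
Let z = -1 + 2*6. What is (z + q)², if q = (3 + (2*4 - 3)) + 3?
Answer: 484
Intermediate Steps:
z = 11 (z = -1 + 12 = 11)
q = 11 (q = (3 + (8 - 3)) + 3 = (3 + 5) + 3 = 8 + 3 = 11)
(z + q)² = (11 + 11)² = 22² = 484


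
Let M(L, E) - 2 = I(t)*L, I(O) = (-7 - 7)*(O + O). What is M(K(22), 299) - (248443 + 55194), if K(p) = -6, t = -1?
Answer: -303803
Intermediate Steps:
I(O) = -28*O
M(L, E) = 2 + 28*L (M(L, E) = 2 + (-28*(-1))*L = 2 + 28*L)
M(K(22), 299) - (248443 + 55194) = (2 + 28*(-6)) - (248443 + 55194) = (2 - 168) - 1*303637 = -166 - 303637 = -303803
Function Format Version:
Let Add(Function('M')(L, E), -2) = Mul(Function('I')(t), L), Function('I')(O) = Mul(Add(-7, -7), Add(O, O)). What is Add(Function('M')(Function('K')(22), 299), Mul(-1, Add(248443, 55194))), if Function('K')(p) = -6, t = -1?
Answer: -303803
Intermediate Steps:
Function('I')(O) = Mul(-28, O) (Function('I')(O) = Mul(-14, Mul(2, O)) = Mul(-28, O))
Function('M')(L, E) = Add(2, Mul(28, L)) (Function('M')(L, E) = Add(2, Mul(Mul(-28, -1), L)) = Add(2, Mul(28, L)))
Add(Function('M')(Function('K')(22), 299), Mul(-1, Add(248443, 55194))) = Add(Add(2, Mul(28, -6)), Mul(-1, Add(248443, 55194))) = Add(Add(2, -168), Mul(-1, 303637)) = Add(-166, -303637) = -303803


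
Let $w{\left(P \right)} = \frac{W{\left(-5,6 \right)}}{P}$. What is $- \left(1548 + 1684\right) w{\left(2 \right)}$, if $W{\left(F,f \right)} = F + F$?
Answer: $16160$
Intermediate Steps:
$W{\left(F,f \right)} = 2 F$
$w{\left(P \right)} = - \frac{10}{P}$ ($w{\left(P \right)} = \frac{2 \left(-5\right)}{P} = - \frac{10}{P}$)
$- \left(1548 + 1684\right) w{\left(2 \right)} = - \left(1548 + 1684\right) \left(- \frac{10}{2}\right) = - 3232 \left(\left(-10\right) \frac{1}{2}\right) = - 3232 \left(-5\right) = \left(-1\right) \left(-16160\right) = 16160$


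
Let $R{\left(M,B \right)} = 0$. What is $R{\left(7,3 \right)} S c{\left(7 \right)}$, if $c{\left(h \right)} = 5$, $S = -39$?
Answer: $0$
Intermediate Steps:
$R{\left(7,3 \right)} S c{\left(7 \right)} = 0 \left(-39\right) 5 = 0 \cdot 5 = 0$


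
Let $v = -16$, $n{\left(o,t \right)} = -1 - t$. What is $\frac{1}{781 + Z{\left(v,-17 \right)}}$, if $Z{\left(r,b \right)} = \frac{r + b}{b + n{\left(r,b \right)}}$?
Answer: $\frac{1}{814} \approx 0.0012285$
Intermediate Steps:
$Z{\left(r,b \right)} = - b - r$ ($Z{\left(r,b \right)} = \frac{r + b}{b - \left(1 + b\right)} = \frac{b + r}{-1} = \left(b + r\right) \left(-1\right) = - b - r$)
$\frac{1}{781 + Z{\left(v,-17 \right)}} = \frac{1}{781 - -33} = \frac{1}{781 + \left(17 + 16\right)} = \frac{1}{781 + 33} = \frac{1}{814}$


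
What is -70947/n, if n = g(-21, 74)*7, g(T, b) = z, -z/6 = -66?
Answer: -7883/308 ≈ -25.594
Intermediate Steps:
z = 396 (z = -6*(-66) = 396)
g(T, b) = 396
n = 2772 (n = 396*7 = 2772)
-70947/n = -70947/2772 = -70947*1/2772 = -7883/308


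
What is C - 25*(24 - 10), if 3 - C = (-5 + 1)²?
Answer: -363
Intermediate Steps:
C = -13 (C = 3 - (-5 + 1)² = 3 - 1*(-4)² = 3 - 1*16 = 3 - 16 = -13)
C - 25*(24 - 10) = -13 - 25*(24 - 10) = -13 - 25*14 = -13 - 350 = -363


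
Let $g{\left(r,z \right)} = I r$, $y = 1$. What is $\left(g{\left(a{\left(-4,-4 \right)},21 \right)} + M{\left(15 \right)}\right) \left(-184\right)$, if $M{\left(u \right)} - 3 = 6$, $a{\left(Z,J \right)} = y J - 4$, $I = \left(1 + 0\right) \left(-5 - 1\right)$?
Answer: $-10488$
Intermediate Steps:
$I = -6$ ($I = 1 \left(-6\right) = -6$)
$a{\left(Z,J \right)} = -4 + J$ ($a{\left(Z,J \right)} = 1 J - 4 = J - 4 = -4 + J$)
$M{\left(u \right)} = 9$ ($M{\left(u \right)} = 3 + 6 = 9$)
$g{\left(r,z \right)} = - 6 r$
$\left(g{\left(a{\left(-4,-4 \right)},21 \right)} + M{\left(15 \right)}\right) \left(-184\right) = \left(- 6 \left(-4 - 4\right) + 9\right) \left(-184\right) = \left(\left(-6\right) \left(-8\right) + 9\right) \left(-184\right) = \left(48 + 9\right) \left(-184\right) = 57 \left(-184\right) = -10488$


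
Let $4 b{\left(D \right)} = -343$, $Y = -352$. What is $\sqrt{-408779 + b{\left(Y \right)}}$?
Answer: $\frac{i \sqrt{1635459}}{2} \approx 639.43 i$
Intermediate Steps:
$b{\left(D \right)} = - \frac{343}{4}$ ($b{\left(D \right)} = \frac{1}{4} \left(-343\right) = - \frac{343}{4}$)
$\sqrt{-408779 + b{\left(Y \right)}} = \sqrt{-408779 - \frac{343}{4}} = \sqrt{- \frac{1635459}{4}} = \frac{i \sqrt{1635459}}{2}$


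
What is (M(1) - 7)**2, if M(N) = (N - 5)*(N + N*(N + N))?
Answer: 361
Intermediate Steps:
M(N) = (-5 + N)*(N + 2*N**2) (M(N) = (-5 + N)*(N + N*(2*N)) = (-5 + N)*(N + 2*N**2))
(M(1) - 7)**2 = (1*(-5 - 9*1 + 2*1**2) - 7)**2 = (1*(-5 - 9 + 2*1) - 7)**2 = (1*(-5 - 9 + 2) - 7)**2 = (1*(-12) - 7)**2 = (-12 - 7)**2 = (-19)**2 = 361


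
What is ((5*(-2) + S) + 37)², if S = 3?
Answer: 900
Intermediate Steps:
((5*(-2) + S) + 37)² = ((5*(-2) + 3) + 37)² = ((-10 + 3) + 37)² = (-7 + 37)² = 30² = 900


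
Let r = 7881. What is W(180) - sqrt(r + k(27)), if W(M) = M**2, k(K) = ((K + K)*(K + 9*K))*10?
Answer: 32400 - sqrt(153681) ≈ 32008.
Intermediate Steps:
k(K) = 200*K**2 (k(K) = ((2*K)*(10*K))*10 = (20*K**2)*10 = 200*K**2)
W(180) - sqrt(r + k(27)) = 180**2 - sqrt(7881 + 200*27**2) = 32400 - sqrt(7881 + 200*729) = 32400 - sqrt(7881 + 145800) = 32400 - sqrt(153681)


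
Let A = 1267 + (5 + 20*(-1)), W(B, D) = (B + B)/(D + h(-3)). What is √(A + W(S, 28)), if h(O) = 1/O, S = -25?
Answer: 13*√50962/83 ≈ 35.358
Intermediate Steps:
W(B, D) = 2*B/(-⅓ + D) (W(B, D) = (B + B)/(D + 1/(-3)) = (2*B)/(D - ⅓) = (2*B)/(-⅓ + D) = 2*B/(-⅓ + D))
A = 1252 (A = 1267 + (5 - 20) = 1267 - 15 = 1252)
√(A + W(S, 28)) = √(1252 + 6*(-25)/(-1 + 3*28)) = √(1252 + 6*(-25)/(-1 + 84)) = √(1252 + 6*(-25)/83) = √(1252 + 6*(-25)*(1/83)) = √(1252 - 150/83) = √(103766/83) = 13*√50962/83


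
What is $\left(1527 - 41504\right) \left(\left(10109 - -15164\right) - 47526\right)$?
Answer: $889608181$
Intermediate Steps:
$\left(1527 - 41504\right) \left(\left(10109 - -15164\right) - 47526\right) = - 39977 \left(\left(10109 + 15164\right) - 47526\right) = - 39977 \left(25273 - 47526\right) = \left(-39977\right) \left(-22253\right) = 889608181$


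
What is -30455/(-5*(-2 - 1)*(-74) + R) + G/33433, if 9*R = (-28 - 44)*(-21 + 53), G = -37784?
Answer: 966589071/45669478 ≈ 21.165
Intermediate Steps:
R = -256 (R = ((-28 - 44)*(-21 + 53))/9 = (-72*32)/9 = (⅑)*(-2304) = -256)
-30455/(-5*(-2 - 1)*(-74) + R) + G/33433 = -30455/(-5*(-2 - 1)*(-74) - 256) - 37784/33433 = -30455/(-5*(-3)*(-74) - 256) - 37784*1/33433 = -30455/(15*(-74) - 256) - 37784/33433 = -30455/(-1110 - 256) - 37784/33433 = -30455/(-1366) - 37784/33433 = -30455*(-1/1366) - 37784/33433 = 30455/1366 - 37784/33433 = 966589071/45669478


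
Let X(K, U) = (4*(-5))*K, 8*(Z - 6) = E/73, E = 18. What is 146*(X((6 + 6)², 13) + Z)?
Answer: -839199/2 ≈ -4.1960e+5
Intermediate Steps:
Z = 1761/292 (Z = 6 + (18/73)/8 = 6 + (18*(1/73))/8 = 6 + (⅛)*(18/73) = 6 + 9/292 = 1761/292 ≈ 6.0308)
X(K, U) = -20*K
146*(X((6 + 6)², 13) + Z) = 146*(-20*(6 + 6)² + 1761/292) = 146*(-20*12² + 1761/292) = 146*(-20*144 + 1761/292) = 146*(-2880 + 1761/292) = 146*(-839199/292) = -839199/2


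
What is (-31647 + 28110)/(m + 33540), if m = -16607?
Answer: -3537/16933 ≈ -0.20888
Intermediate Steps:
(-31647 + 28110)/(m + 33540) = (-31647 + 28110)/(-16607 + 33540) = -3537/16933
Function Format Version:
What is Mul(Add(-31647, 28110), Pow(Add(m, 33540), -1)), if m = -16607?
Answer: Rational(-3537, 16933) ≈ -0.20888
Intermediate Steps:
Mul(Add(-31647, 28110), Pow(Add(m, 33540), -1)) = Mul(Add(-31647, 28110), Pow(Add(-16607, 33540), -1)) = Mul(-3537, Pow(16933, -1)) = Mul(-3537, Rational(1, 16933)) = Rational(-3537, 16933)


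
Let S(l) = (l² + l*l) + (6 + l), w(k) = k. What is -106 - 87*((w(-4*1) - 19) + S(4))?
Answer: -1759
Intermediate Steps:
S(l) = 6 + l + 2*l² (S(l) = (l² + l²) + (6 + l) = 2*l² + (6 + l) = 6 + l + 2*l²)
-106 - 87*((w(-4*1) - 19) + S(4)) = -106 - 87*((-4*1 - 19) + (6 + 4 + 2*4²)) = -106 - 87*((-4 - 19) + (6 + 4 + 2*16)) = -106 - 87*(-23 + (6 + 4 + 32)) = -106 - 87*(-23 + 42) = -106 - 87*19 = -106 - 1653 = -1759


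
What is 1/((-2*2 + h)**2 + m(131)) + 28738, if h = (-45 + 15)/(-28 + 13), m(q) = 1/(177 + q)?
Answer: 35434262/1233 ≈ 28738.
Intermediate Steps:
h = 2 (h = -30/(-15) = -30*(-1/15) = 2)
1/((-2*2 + h)**2 + m(131)) + 28738 = 1/((-2*2 + 2)**2 + 1/(177 + 131)) + 28738 = 1/((-4 + 2)**2 + 1/308) + 28738 = 1/((-2)**2 + 1/308) + 28738 = 1/(4 + 1/308) + 28738 = 1/(1233/308) + 28738 = 308/1233 + 28738 = 35434262/1233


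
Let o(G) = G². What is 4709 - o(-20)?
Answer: 4309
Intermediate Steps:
4709 - o(-20) = 4709 - 1*(-20)² = 4709 - 1*400 = 4709 - 400 = 4309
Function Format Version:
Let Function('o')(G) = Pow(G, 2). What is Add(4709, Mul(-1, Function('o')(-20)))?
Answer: 4309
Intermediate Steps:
Add(4709, Mul(-1, Function('o')(-20))) = Add(4709, Mul(-1, Pow(-20, 2))) = Add(4709, Mul(-1, 400)) = Add(4709, -400) = 4309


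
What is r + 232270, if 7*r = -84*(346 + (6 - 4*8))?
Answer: 228430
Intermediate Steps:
r = -3840 (r = (-84*(346 + (6 - 4*8)))/7 = (-84*(346 + (6 - 32)))/7 = (-84*(346 - 26))/7 = (-84*320)/7 = (⅐)*(-26880) = -3840)
r + 232270 = -3840 + 232270 = 228430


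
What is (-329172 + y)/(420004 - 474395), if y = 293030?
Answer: 36142/54391 ≈ 0.66448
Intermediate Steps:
(-329172 + y)/(420004 - 474395) = (-329172 + 293030)/(420004 - 474395) = -36142/(-54391) = -36142*(-1/54391) = 36142/54391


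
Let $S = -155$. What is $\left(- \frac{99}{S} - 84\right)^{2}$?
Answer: $\frac{166952241}{24025} \approx 6949.1$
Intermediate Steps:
$\left(- \frac{99}{S} - 84\right)^{2} = \left(- \frac{99}{-155} - 84\right)^{2} = \left(- \frac{99 \left(-1\right)}{155} - 84\right)^{2} = \left(\left(-1\right) \left(- \frac{99}{155}\right) - 84\right)^{2} = \left(\frac{99}{155} - 84\right)^{2} = \left(- \frac{12921}{155}\right)^{2} = \frac{166952241}{24025}$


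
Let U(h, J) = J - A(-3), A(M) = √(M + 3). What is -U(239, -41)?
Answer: 41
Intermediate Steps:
A(M) = √(3 + M)
U(h, J) = J (U(h, J) = J - √(3 - 3) = J - √0 = J - 1*0 = J + 0 = J)
-U(239, -41) = -1*(-41) = 41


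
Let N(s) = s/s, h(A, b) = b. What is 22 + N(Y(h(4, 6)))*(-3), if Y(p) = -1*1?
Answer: 19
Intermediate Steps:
Y(p) = -1
N(s) = 1
22 + N(Y(h(4, 6)))*(-3) = 22 + 1*(-3) = 22 - 3 = 19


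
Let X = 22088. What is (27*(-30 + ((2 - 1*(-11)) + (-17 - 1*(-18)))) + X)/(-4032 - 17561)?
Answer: -21656/21593 ≈ -1.0029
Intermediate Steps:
(27*(-30 + ((2 - 1*(-11)) + (-17 - 1*(-18)))) + X)/(-4032 - 17561) = (27*(-30 + ((2 - 1*(-11)) + (-17 - 1*(-18)))) + 22088)/(-4032 - 17561) = (27*(-30 + ((2 + 11) + (-17 + 18))) + 22088)/(-21593) = (27*(-30 + (13 + 1)) + 22088)*(-1/21593) = (27*(-30 + 14) + 22088)*(-1/21593) = (27*(-16) + 22088)*(-1/21593) = (-432 + 22088)*(-1/21593) = 21656*(-1/21593) = -21656/21593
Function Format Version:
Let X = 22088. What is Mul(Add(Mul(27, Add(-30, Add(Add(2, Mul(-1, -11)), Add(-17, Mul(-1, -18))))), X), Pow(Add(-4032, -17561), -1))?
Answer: Rational(-21656, 21593) ≈ -1.0029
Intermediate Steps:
Mul(Add(Mul(27, Add(-30, Add(Add(2, Mul(-1, -11)), Add(-17, Mul(-1, -18))))), X), Pow(Add(-4032, -17561), -1)) = Mul(Add(Mul(27, Add(-30, Add(Add(2, Mul(-1, -11)), Add(-17, Mul(-1, -18))))), 22088), Pow(Add(-4032, -17561), -1)) = Mul(Add(Mul(27, Add(-30, Add(Add(2, 11), Add(-17, 18)))), 22088), Pow(-21593, -1)) = Mul(Add(Mul(27, Add(-30, Add(13, 1))), 22088), Rational(-1, 21593)) = Mul(Add(Mul(27, Add(-30, 14)), 22088), Rational(-1, 21593)) = Mul(Add(Mul(27, -16), 22088), Rational(-1, 21593)) = Mul(Add(-432, 22088), Rational(-1, 21593)) = Mul(21656, Rational(-1, 21593)) = Rational(-21656, 21593)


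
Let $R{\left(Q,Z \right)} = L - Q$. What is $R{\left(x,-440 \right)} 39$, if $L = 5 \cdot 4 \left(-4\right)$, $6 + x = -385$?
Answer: $12129$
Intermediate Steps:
$x = -391$ ($x = -6 - 385 = -391$)
$L = -80$ ($L = 5 \left(-16\right) = -80$)
$R{\left(Q,Z \right)} = -80 - Q$
$R{\left(x,-440 \right)} 39 = \left(-80 - -391\right) 39 = \left(-80 + 391\right) 39 = 311 \cdot 39 = 12129$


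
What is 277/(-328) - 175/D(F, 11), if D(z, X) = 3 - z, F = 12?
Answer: 54907/2952 ≈ 18.600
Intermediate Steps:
277/(-328) - 175/D(F, 11) = 277/(-328) - 175/(3 - 1*12) = 277*(-1/328) - 175/(3 - 12) = -277/328 - 175/(-9) = -277/328 - 175*(-1/9) = -277/328 + 175/9 = 54907/2952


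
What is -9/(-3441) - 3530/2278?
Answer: -2021038/1306433 ≈ -1.5470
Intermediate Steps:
-9/(-3441) - 3530/2278 = -9*(-1/3441) - 3530*1/2278 = 3/1147 - 1765/1139 = -2021038/1306433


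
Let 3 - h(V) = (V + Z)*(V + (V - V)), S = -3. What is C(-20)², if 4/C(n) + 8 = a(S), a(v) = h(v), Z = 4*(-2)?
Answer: 4/361 ≈ 0.011080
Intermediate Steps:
Z = -8
h(V) = 3 - V*(-8 + V) (h(V) = 3 - (V - 8)*(V + (V - V)) = 3 - (-8 + V)*(V + 0) = 3 - (-8 + V)*V = 3 - V*(-8 + V))
a(v) = 3 - v² + 8*v
C(n) = -2/19 (C(n) = 4/(-8 + (3 - 1*(-3)² + 8*(-3))) = 4/(-8 + (3 - 1*9 - 24)) = 4/(-8 + (3 - 9 - 24)) = 4/(-8 - 30) = 4/(-38) = 4*(-1/38) = -2/19)
C(-20)² = (-2/19)² = 4/361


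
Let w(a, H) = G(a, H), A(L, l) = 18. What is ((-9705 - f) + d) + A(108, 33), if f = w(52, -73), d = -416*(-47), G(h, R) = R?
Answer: 9938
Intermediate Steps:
w(a, H) = H
d = 19552
f = -73
((-9705 - f) + d) + A(108, 33) = ((-9705 - 1*(-73)) + 19552) + 18 = ((-9705 + 73) + 19552) + 18 = (-9632 + 19552) + 18 = 9920 + 18 = 9938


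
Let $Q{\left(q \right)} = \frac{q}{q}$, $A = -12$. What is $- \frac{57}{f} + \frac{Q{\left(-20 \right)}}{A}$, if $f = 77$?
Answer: $- \frac{761}{924} \approx -0.82359$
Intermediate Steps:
$Q{\left(q \right)} = 1$
$- \frac{57}{f} + \frac{Q{\left(-20 \right)}}{A} = - \frac{57}{77} + 1 \frac{1}{-12} = \left(-57\right) \frac{1}{77} + 1 \left(- \frac{1}{12}\right) = - \frac{57}{77} - \frac{1}{12} = - \frac{761}{924}$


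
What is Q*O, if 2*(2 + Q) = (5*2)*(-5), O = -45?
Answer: 1215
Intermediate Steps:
Q = -27 (Q = -2 + ((5*2)*(-5))/2 = -2 + (10*(-5))/2 = -2 + (½)*(-50) = -2 - 25 = -27)
Q*O = -27*(-45) = 1215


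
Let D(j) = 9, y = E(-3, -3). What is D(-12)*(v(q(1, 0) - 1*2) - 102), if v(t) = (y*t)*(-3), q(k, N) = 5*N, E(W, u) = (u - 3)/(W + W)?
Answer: -864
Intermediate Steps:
E(W, u) = (-3 + u)/(2*W) (E(W, u) = (-3 + u)/((2*W)) = (-3 + u)*(1/(2*W)) = (-3 + u)/(2*W))
y = 1 (y = (½)*(-3 - 3)/(-3) = (½)*(-⅓)*(-6) = 1)
v(t) = -3*t (v(t) = (1*t)*(-3) = t*(-3) = -3*t)
D(-12)*(v(q(1, 0) - 1*2) - 102) = 9*(-3*(5*0 - 1*2) - 102) = 9*(-3*(0 - 2) - 102) = 9*(-3*(-2) - 102) = 9*(6 - 102) = 9*(-96) = -864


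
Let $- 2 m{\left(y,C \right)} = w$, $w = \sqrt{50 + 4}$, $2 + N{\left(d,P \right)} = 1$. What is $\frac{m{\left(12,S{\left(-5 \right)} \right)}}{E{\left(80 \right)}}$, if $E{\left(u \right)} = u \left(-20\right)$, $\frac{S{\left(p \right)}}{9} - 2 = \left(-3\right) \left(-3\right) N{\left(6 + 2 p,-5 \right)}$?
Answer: $\frac{3 \sqrt{6}}{3200} \approx 0.0022964$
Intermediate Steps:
$N{\left(d,P \right)} = -1$ ($N{\left(d,P \right)} = -2 + 1 = -1$)
$w = 3 \sqrt{6}$ ($w = \sqrt{54} = 3 \sqrt{6} \approx 7.3485$)
$S{\left(p \right)} = -63$ ($S{\left(p \right)} = 18 + 9 \left(-3\right) \left(-3\right) \left(-1\right) = 18 + 9 \cdot 9 \left(-1\right) = 18 + 9 \left(-9\right) = 18 - 81 = -63$)
$m{\left(y,C \right)} = - \frac{3 \sqrt{6}}{2}$
$E{\left(u \right)} = - 20 u$
$\frac{m{\left(12,S{\left(-5 \right)} \right)}}{E{\left(80 \right)}} = \frac{\left(- \frac{3}{2}\right) \sqrt{6}}{\left(-20\right) 80} = \frac{\left(- \frac{3}{2}\right) \sqrt{6}}{-1600} = - \frac{3 \sqrt{6}}{2} \left(- \frac{1}{1600}\right) = \frac{3 \sqrt{6}}{3200}$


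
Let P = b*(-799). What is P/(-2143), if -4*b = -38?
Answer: 15181/4286 ≈ 3.5420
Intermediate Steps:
b = 19/2 (b = -¼*(-38) = 19/2 ≈ 9.5000)
P = -15181/2 (P = (19/2)*(-799) = -15181/2 ≈ -7590.5)
P/(-2143) = -15181/2/(-2143) = -15181/2*(-1/2143) = 15181/4286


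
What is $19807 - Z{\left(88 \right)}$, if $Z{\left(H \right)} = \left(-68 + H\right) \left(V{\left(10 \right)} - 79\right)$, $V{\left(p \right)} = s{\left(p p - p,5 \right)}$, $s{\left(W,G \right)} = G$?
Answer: $21287$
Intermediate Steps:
$V{\left(p \right)} = 5$
$Z{\left(H \right)} = 5032 - 74 H$ ($Z{\left(H \right)} = \left(-68 + H\right) \left(5 - 79\right) = \left(-68 + H\right) \left(-74\right) = 5032 - 74 H$)
$19807 - Z{\left(88 \right)} = 19807 - \left(5032 - 6512\right) = 19807 - -1480 = 19807 + 1480 = 21287$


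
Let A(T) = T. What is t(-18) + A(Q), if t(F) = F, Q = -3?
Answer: -21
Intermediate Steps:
t(-18) + A(Q) = -18 - 3 = -21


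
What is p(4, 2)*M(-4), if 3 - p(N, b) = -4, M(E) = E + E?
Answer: -56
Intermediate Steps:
M(E) = 2*E
p(N, b) = 7 (p(N, b) = 3 - 1*(-4) = 3 + 4 = 7)
p(4, 2)*M(-4) = 7*(2*(-4)) = 7*(-8) = -56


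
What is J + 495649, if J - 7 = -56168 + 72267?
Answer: 511755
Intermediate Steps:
J = 16106 (J = 7 + (-56168 + 72267) = 7 + 16099 = 16106)
J + 495649 = 16106 + 495649 = 511755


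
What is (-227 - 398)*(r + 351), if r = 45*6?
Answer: -388125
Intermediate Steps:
r = 270
(-227 - 398)*(r + 351) = (-227 - 398)*(270 + 351) = -625*621 = -388125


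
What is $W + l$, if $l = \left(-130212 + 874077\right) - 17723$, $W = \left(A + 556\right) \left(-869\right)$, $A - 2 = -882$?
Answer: $1007698$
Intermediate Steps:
$A = -880$ ($A = 2 - 882 = -880$)
$W = 281556$ ($W = \left(-880 + 556\right) \left(-869\right) = \left(-324\right) \left(-869\right) = 281556$)
$l = 726142$ ($l = 743865 - 17723 = 726142$)
$W + l = 281556 + 726142 = 1007698$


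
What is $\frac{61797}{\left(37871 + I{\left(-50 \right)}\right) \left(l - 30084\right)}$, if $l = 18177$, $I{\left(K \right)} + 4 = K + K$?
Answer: $- \frac{20599}{149897223} \approx -0.00013742$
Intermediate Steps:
$I{\left(K \right)} = -4 + 2 K$ ($I{\left(K \right)} = -4 + \left(K + K\right) = -4 + 2 K$)
$\frac{61797}{\left(37871 + I{\left(-50 \right)}\right) \left(l - 30084\right)} = \frac{61797}{\left(37871 + \left(-4 + 2 \left(-50\right)\right)\right) \left(18177 - 30084\right)} = \frac{61797}{\left(37871 - 104\right) \left(-11907\right)} = \frac{61797}{37767 \left(-11907\right)} = \frac{61797}{-449691669} = 61797 \left(- \frac{1}{449691669}\right) = - \frac{20599}{149897223}$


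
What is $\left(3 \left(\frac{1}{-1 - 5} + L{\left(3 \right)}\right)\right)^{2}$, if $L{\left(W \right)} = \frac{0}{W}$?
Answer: $\frac{1}{4} \approx 0.25$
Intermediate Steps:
$L{\left(W \right)} = 0$
$\left(3 \left(\frac{1}{-1 - 5} + L{\left(3 \right)}\right)\right)^{2} = \left(3 \left(\frac{1}{-1 - 5} + 0\right)\right)^{2} = \left(3 \left(\frac{1}{-6} + 0\right)\right)^{2} = \left(3 \left(- \frac{1}{6} + 0\right)\right)^{2} = \left(3 \left(- \frac{1}{6}\right)\right)^{2} = \left(- \frac{1}{2}\right)^{2} = \frac{1}{4}$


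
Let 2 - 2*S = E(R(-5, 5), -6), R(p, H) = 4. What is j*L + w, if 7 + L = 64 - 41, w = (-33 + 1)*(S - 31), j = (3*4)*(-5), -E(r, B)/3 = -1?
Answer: 48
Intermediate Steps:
E(r, B) = 3 (E(r, B) = -3*(-1) = 3)
S = -½ (S = 1 - ½*3 = 1 - 3/2 = -½ ≈ -0.50000)
j = -60 (j = 12*(-5) = -60)
w = 1008 (w = (-33 + 1)*(-½ - 31) = -32*(-63/2) = 1008)
L = 16 (L = -7 + (64 - 41) = -7 + 23 = 16)
j*L + w = -60*16 + 1008 = -960 + 1008 = 48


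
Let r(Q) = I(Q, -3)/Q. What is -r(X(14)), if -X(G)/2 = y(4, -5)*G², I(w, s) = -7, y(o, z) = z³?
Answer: 1/7000 ≈ 0.00014286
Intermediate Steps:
X(G) = 250*G² (X(G) = -2*(-5)³*G² = -(-250)*G² = 250*G²)
r(Q) = -7/Q
-r(X(14)) = -(-7)/(250*14²) = -(-7)/(250*196) = -(-7)/49000 = -1*(-1/7000) = 1/7000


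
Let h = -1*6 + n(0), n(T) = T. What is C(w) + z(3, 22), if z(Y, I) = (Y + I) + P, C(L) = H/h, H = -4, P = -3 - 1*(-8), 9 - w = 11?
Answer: 92/3 ≈ 30.667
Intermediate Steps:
w = -2 (w = 9 - 1*11 = 9 - 11 = -2)
P = 5 (P = -3 + 8 = 5)
h = -6 (h = -1*6 + 0 = -6 + 0 = -6)
C(L) = ⅔ (C(L) = -4/(-6) = -4*(-⅙) = ⅔)
z(Y, I) = 5 + I + Y (z(Y, I) = (Y + I) + 5 = (I + Y) + 5 = 5 + I + Y)
C(w) + z(3, 22) = ⅔ + (5 + 22 + 3) = ⅔ + 30 = 92/3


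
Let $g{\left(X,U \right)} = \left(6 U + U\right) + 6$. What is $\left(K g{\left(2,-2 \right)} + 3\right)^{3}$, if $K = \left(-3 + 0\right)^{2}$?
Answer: $-328509$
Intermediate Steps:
$g{\left(X,U \right)} = 6 + 7 U$ ($g{\left(X,U \right)} = 7 U + 6 = 6 + 7 U$)
$K = 9$ ($K = \left(-3\right)^{2} = 9$)
$\left(K g{\left(2,-2 \right)} + 3\right)^{3} = \left(9 \left(6 + 7 \left(-2\right)\right) + 3\right)^{3} = \left(9 \left(6 - 14\right) + 3\right)^{3} = \left(9 \left(-8\right) + 3\right)^{3} = \left(-72 + 3\right)^{3} = \left(-69\right)^{3} = -328509$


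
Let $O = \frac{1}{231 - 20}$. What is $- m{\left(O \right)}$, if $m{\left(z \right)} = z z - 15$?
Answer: $\frac{667814}{44521} \approx 15.0$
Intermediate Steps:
$O = \frac{1}{211} \approx 0.0047393$
$m{\left(z \right)} = -15 + z^{2}$ ($m{\left(z \right)} = z^{2} - 15 = -15 + z^{2}$)
$- m{\left(O \right)} = - (-15 + \left(\frac{1}{211}\right)^{2}) = - (-15 + \frac{1}{44521}) = \left(-1\right) \left(- \frac{667814}{44521}\right) = \frac{667814}{44521}$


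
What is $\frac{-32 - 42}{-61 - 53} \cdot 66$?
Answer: $\frac{814}{19} \approx 42.842$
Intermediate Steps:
$\frac{-32 - 42}{-61 - 53} \cdot 66 = - \frac{74}{-114} \cdot 66 = \left(-74\right) \left(- \frac{1}{114}\right) 66 = \frac{37}{57} \cdot 66 = \frac{814}{19}$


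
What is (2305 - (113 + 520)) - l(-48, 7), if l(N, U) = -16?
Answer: 1688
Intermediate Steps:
(2305 - (113 + 520)) - l(-48, 7) = (2305 - (113 + 520)) - 1*(-16) = (2305 - 1*633) + 16 = (2305 - 633) + 16 = 1672 + 16 = 1688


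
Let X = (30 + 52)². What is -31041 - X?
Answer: -37765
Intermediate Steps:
X = 6724 (X = 82² = 6724)
-31041 - X = -31041 - 1*6724 = -31041 - 6724 = -37765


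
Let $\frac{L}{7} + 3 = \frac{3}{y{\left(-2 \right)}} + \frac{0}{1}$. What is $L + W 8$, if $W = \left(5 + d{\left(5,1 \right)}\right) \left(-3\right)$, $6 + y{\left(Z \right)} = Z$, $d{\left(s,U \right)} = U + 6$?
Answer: $- \frac{2493}{8} \approx -311.63$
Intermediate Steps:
$d{\left(s,U \right)} = 6 + U$
$y{\left(Z \right)} = -6 + Z$
$L = - \frac{189}{8}$ ($L = -21 + 7 \left(\frac{3}{-6 - 2} + \frac{0}{1}\right) = -21 + 7 \left(\frac{3}{-8} + 0 \cdot 1\right) = -21 + 7 \left(3 \left(- \frac{1}{8}\right) + 0\right) = -21 + 7 \left(- \frac{3}{8} + 0\right) = -21 + 7 \left(- \frac{3}{8}\right) = -21 - \frac{21}{8} = - \frac{189}{8} \approx -23.625$)
$W = -36$ ($W = \left(5 + \left(6 + 1\right)\right) \left(-3\right) = \left(5 + 7\right) \left(-3\right) = 12 \left(-3\right) = -36$)
$L + W 8 = - \frac{189}{8} - 288 = - \frac{2493}{8}$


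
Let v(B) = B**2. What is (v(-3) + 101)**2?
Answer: 12100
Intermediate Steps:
(v(-3) + 101)**2 = ((-3)**2 + 101)**2 = (9 + 101)**2 = 110**2 = 12100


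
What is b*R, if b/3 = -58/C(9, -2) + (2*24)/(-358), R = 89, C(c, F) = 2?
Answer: -1392405/179 ≈ -7778.8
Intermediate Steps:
b = -15645/179 (b = 3*(-58/2 + (2*24)/(-358)) = 3*(-58*½ + 48*(-1/358)) = 3*(-29 - 24/179) = 3*(-5215/179) = -15645/179 ≈ -87.402)
b*R = -15645/179*89 = -1392405/179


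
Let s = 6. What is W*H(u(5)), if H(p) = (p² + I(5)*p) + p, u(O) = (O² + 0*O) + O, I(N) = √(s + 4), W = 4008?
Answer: 3727440 + 120240*√10 ≈ 4.1077e+6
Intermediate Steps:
I(N) = √10 (I(N) = √(6 + 4) = √10)
u(O) = O + O² (u(O) = (O² + 0) + O = O² + O = O + O²)
H(p) = p + p² + p*√10 (H(p) = (p² + √10*p) + p = (p² + p*√10) + p = p + p² + p*√10)
W*H(u(5)) = 4008*((5*(1 + 5))*(1 + 5*(1 + 5) + √10)) = 4008*((5*6)*(1 + 5*6 + √10)) = 4008*(30*(1 + 30 + √10)) = 4008*(30*(31 + √10)) = 4008*(930 + 30*√10) = 3727440 + 120240*√10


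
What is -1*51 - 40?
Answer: -91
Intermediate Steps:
-1*51 - 40 = -51 - 40 = -91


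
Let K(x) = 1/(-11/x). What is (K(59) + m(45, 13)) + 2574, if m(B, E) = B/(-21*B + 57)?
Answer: 8363315/3256 ≈ 2568.6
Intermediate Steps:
K(x) = -x/11
m(B, E) = B/(57 - 21*B)
(K(59) + m(45, 13)) + 2574 = (-1/11*59 - 1*45/(-57 + 21*45)) + 2574 = (-59/11 - 1*45/(-57 + 945)) + 2574 = (-59/11 - 1*45/888) + 2574 = (-59/11 - 1*45*1/888) + 2574 = (-59/11 - 15/296) + 2574 = -17629/3256 + 2574 = 8363315/3256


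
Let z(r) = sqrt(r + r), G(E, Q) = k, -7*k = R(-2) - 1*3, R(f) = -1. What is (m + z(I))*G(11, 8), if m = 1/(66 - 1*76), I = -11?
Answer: -2/35 + 4*I*sqrt(22)/7 ≈ -0.057143 + 2.6802*I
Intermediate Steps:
k = 4/7 (k = -(-1 - 1*3)/7 = -(-1 - 3)/7 = -1/7*(-4) = 4/7 ≈ 0.57143)
G(E, Q) = 4/7
z(r) = sqrt(2)*sqrt(r) (z(r) = sqrt(2*r) = sqrt(2)*sqrt(r))
m = -1/10 (m = 1/(66 - 76) = 1/(-10) = -1/10 ≈ -0.10000)
(m + z(I))*G(11, 8) = (-1/10 + sqrt(2)*sqrt(-11))*(4/7) = (-1/10 + sqrt(2)*(I*sqrt(11)))*(4/7) = (-1/10 + I*sqrt(22))*(4/7) = -2/35 + 4*I*sqrt(22)/7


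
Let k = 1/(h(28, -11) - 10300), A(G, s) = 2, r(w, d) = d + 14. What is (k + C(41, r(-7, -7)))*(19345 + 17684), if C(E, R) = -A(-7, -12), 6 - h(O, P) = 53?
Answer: -255438385/3449 ≈ -74062.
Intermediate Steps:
r(w, d) = 14 + d
h(O, P) = -47 (h(O, P) = 6 - 1*53 = 6 - 53 = -47)
C(E, R) = -2 (C(E, R) = -1*2 = -2)
k = -1/10347 (k = 1/(-47 - 10300) = 1/(-10347) = -1/10347 ≈ -9.6646e-5)
(k + C(41, r(-7, -7)))*(19345 + 17684) = (-1/10347 - 2)*(19345 + 17684) = -20695/10347*37029 = -255438385/3449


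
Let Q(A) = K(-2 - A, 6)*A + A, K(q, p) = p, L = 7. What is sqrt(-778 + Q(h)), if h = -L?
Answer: I*sqrt(827) ≈ 28.758*I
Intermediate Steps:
h = -7 (h = -1*7 = -7)
Q(A) = 7*A (Q(A) = 6*A + A = 7*A)
sqrt(-778 + Q(h)) = sqrt(-778 + 7*(-7)) = sqrt(-778 - 49) = sqrt(-827) = I*sqrt(827)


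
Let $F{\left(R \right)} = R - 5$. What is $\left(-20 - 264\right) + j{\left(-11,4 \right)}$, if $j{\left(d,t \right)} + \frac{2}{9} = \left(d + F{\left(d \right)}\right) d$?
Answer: $\frac{115}{9} \approx 12.778$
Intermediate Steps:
$F{\left(R \right)} = -5 + R$
$j{\left(d,t \right)} = - \frac{2}{9} + d \left(-5 + 2 d\right)$ ($j{\left(d,t \right)} = - \frac{2}{9} + \left(d + \left(-5 + d\right)\right) d = - \frac{2}{9} + \left(-5 + 2 d\right) d = - \frac{2}{9} + d \left(-5 + 2 d\right)$)
$\left(-20 - 264\right) + j{\left(-11,4 \right)} = \left(-20 - 264\right) - \left(- \frac{493}{9} - 242\right) = \left(-20 - 264\right) + \left(- \frac{2}{9} + 55 + 2 \cdot 121\right) = -284 + \left(- \frac{2}{9} + 55 + 242\right) = -284 + \frac{2671}{9} = \frac{115}{9}$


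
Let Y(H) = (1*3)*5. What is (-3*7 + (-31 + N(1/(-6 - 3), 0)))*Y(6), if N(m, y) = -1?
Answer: -795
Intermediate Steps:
Y(H) = 15 (Y(H) = 3*5 = 15)
(-3*7 + (-31 + N(1/(-6 - 3), 0)))*Y(6) = (-3*7 + (-31 - 1))*15 = (-21 - 32)*15 = -53*15 = -795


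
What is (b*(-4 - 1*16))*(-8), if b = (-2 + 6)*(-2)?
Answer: -1280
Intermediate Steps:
b = -8 (b = 4*(-2) = -8)
(b*(-4 - 1*16))*(-8) = -8*(-4 - 1*16)*(-8) = -8*(-4 - 16)*(-8) = -8*(-20)*(-8) = 160*(-8) = -1280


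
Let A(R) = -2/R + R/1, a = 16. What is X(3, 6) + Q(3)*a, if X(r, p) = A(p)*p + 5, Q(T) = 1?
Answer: 55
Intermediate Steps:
A(R) = R - 2/R (A(R) = -2/R + R*1 = -2/R + R = R - 2/R)
X(r, p) = 5 + p*(p - 2/p) (X(r, p) = (p - 2/p)*p + 5 = p*(p - 2/p) + 5 = 5 + p*(p - 2/p))
X(3, 6) + Q(3)*a = (3 + 6²) + 1*16 = (3 + 36) + 16 = 39 + 16 = 55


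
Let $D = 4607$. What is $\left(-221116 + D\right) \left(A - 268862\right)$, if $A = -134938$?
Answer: $87426334200$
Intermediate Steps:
$\left(-221116 + D\right) \left(A - 268862\right) = \left(-221116 + 4607\right) \left(-134938 - 268862\right) = \left(-216509\right) \left(-403800\right) = 87426334200$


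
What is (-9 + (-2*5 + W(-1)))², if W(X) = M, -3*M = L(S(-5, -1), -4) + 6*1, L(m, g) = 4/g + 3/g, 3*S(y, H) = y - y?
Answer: 60025/144 ≈ 416.84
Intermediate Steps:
S(y, H) = 0 (S(y, H) = (y - y)/3 = (⅓)*0 = 0)
L(m, g) = 7/g
M = -17/12 (M = -(7/(-4) + 6*1)/3 = -(7*(-¼) + 6)/3 = -(-7/4 + 6)/3 = -⅓*17/4 = -17/12 ≈ -1.4167)
W(X) = -17/12
(-9 + (-2*5 + W(-1)))² = (-9 + (-2*5 - 17/12))² = (-9 + (-10 - 17/12))² = (-9 - 137/12)² = (-245/12)² = 60025/144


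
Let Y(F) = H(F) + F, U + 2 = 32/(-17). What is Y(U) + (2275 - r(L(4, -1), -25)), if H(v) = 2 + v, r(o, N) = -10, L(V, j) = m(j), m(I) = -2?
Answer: 38747/17 ≈ 2279.2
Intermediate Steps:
L(V, j) = -2
U = -66/17 (U = -2 + 32/(-17) = -2 + 32*(-1/17) = -2 - 32/17 = -66/17 ≈ -3.8824)
Y(F) = 2 + 2*F (Y(F) = (2 + F) + F = 2 + 2*F)
Y(U) + (2275 - r(L(4, -1), -25)) = (2 + 2*(-66/17)) + (2275 - 1*(-10)) = (2 - 132/17) + (2275 + 10) = -98/17 + 2285 = 38747/17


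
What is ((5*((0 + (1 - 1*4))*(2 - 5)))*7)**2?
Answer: 99225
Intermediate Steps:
((5*((0 + (1 - 1*4))*(2 - 5)))*7)**2 = ((5*((0 + (1 - 4))*(-3)))*7)**2 = ((5*((0 - 3)*(-3)))*7)**2 = ((5*(-3*(-3)))*7)**2 = ((5*9)*7)**2 = (45*7)**2 = 315**2 = 99225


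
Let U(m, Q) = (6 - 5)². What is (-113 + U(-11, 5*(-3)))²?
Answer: 12544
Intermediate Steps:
U(m, Q) = 1 (U(m, Q) = 1² = 1)
(-113 + U(-11, 5*(-3)))² = (-113 + 1)² = (-112)² = 12544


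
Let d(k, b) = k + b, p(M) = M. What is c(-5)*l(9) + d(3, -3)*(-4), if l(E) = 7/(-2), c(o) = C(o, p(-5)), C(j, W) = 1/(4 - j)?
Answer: -7/18 ≈ -0.38889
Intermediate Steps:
d(k, b) = b + k
c(o) = -1/(-4 + o)
l(E) = -7/2 (l(E) = 7*(-½) = -7/2)
c(-5)*l(9) + d(3, -3)*(-4) = -1/(-4 - 5)*(-7/2) + (-3 + 3)*(-4) = -1/(-9)*(-7/2) + 0*(-4) = -1*(-⅑)*(-7/2) + 0 = (⅑)*(-7/2) + 0 = -7/18 + 0 = -7/18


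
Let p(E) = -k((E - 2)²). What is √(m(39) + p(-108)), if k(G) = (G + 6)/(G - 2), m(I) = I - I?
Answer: I*√36614597/6049 ≈ 1.0003*I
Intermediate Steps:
m(I) = 0
k(G) = (6 + G)/(-2 + G)
p(E) = -(6 + (-2 + E)²)/(-2 + (-2 + E)²) (p(E) = -(6 + (E - 2)²)/(-2 + (E - 2)²) = -(6 + (-2 + E)²)/(-2 + (-2 + E)²))
√(m(39) + p(-108)) = √(0 + (-6 - (-2 - 108)²)/(-2 + (-2 - 108)²)) = √(0 + (-6 - 1*(-110)²)/(-2 + (-110)²)) = √(0 + (-6 - 1*12100)/(-2 + 12100)) = √(0 + (-6 - 12100)/12098) = √(0 + (1/12098)*(-12106)) = √(0 - 6053/6049) = √(-6053/6049) = I*√36614597/6049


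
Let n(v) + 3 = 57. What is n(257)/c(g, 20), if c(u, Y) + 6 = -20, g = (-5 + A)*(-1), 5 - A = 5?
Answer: -27/13 ≈ -2.0769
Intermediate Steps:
A = 0 (A = 5 - 1*5 = 5 - 5 = 0)
g = 5 (g = (-5 + 0)*(-1) = -5*(-1) = 5)
c(u, Y) = -26 (c(u, Y) = -6 - 20 = -26)
n(v) = 54 (n(v) = -3 + 57 = 54)
n(257)/c(g, 20) = 54/(-26) = 54*(-1/26) = -27/13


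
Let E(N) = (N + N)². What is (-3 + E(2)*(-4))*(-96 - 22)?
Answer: 7906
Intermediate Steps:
E(N) = 4*N² (E(N) = (2*N)² = 4*N²)
(-3 + E(2)*(-4))*(-96 - 22) = (-3 + (4*2²)*(-4))*(-96 - 22) = (-3 + (4*4)*(-4))*(-118) = (-3 + 16*(-4))*(-118) = (-3 - 64)*(-118) = -67*(-118) = 7906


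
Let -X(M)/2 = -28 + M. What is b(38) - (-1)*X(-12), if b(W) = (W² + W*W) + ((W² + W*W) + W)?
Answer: 5894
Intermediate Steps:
b(W) = W + 4*W² (b(W) = (W² + W²) + ((W² + W²) + W) = 2*W² + (2*W² + W) = 2*W² + (W + 2*W²) = W + 4*W²)
X(M) = 56 - 2*M (X(M) = -2*(-28 + M) = 56 - 2*M)
b(38) - (-1)*X(-12) = 38*(1 + 4*38) - (-1)*(56 - 2*(-12)) = 38*(1 + 152) - (-1)*(56 + 24) = 38*153 - (-1)*80 = 5814 - 1*(-80) = 5814 + 80 = 5894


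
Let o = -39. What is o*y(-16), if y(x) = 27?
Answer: -1053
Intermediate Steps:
o*y(-16) = -39*27 = -1053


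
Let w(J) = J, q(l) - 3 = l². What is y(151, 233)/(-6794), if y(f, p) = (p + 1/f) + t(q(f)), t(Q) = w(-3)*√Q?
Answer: -17592/512947 + 3*√5701/3397 ≈ 0.032385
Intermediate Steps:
q(l) = 3 + l²
t(Q) = -3*√Q
y(f, p) = p + 1/f - 3*√(3 + f²) (y(f, p) = (p + 1/f) - 3*√(3 + f²) = p + 1/f - 3*√(3 + f²))
y(151, 233)/(-6794) = (233 + 1/151 - 3*√(3 + 151²))/(-6794) = (233 + 1/151 - 3*√(3 + 22801))*(-1/6794) = (233 + 1/151 - 6*√5701)*(-1/6794) = (35184/151 - 6*√5701)*(-1/6794) = -17592/512947 + 3*√5701/3397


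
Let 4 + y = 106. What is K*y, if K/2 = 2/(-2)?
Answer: -204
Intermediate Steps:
K = -2 (K = 2*(2/(-2)) = 2*(2*(-½)) = 2*(-1) = -2)
y = 102 (y = -4 + 106 = 102)
K*y = -2*102 = -204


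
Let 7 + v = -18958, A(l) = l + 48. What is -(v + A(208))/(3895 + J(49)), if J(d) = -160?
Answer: 18709/3735 ≈ 5.0091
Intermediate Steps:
A(l) = 48 + l
v = -18965 (v = -7 - 18958 = -18965)
-(v + A(208))/(3895 + J(49)) = -(-18965 + (48 + 208))/(3895 - 160) = -(-18965 + 256)/3735 = -(-18709)/3735 = -1*(-18709/3735) = 18709/3735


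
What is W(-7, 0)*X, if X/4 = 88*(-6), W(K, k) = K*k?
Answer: 0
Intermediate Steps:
X = -2112 (X = 4*(88*(-6)) = 4*(-528) = -2112)
W(-7, 0)*X = -7*0*(-2112) = 0*(-2112) = 0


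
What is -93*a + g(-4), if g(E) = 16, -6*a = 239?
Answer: 7441/2 ≈ 3720.5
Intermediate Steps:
a = -239/6 (a = -⅙*239 = -239/6 ≈ -39.833)
-93*a + g(-4) = -93*(-239/6) + 16 = 7409/2 + 16 = 7441/2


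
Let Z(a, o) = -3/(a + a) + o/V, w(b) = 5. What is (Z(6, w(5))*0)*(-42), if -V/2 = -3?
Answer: 0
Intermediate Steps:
V = 6 (V = -2*(-3) = 6)
Z(a, o) = -3/(2*a) + o/6 (Z(a, o) = -3/(a + a) + o/6 = -3*1/(2*a) + o*(1/6) = -3/(2*a) + o/6)
(Z(6, w(5))*0)*(-42) = (((1/6)*(-9 + 6*5)/6)*0)*(-42) = (((1/6)*(1/6)*(-9 + 30))*0)*(-42) = (((1/6)*(1/6)*21)*0)*(-42) = ((7/12)*0)*(-42) = 0*(-42) = 0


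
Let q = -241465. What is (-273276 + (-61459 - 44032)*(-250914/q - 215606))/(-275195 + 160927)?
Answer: -1372976609215444/6897930655 ≈ -1.9904e+5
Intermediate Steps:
(-273276 + (-61459 - 44032)*(-250914/q - 215606))/(-275195 + 160927) = (-273276 + (-61459 - 44032)*(-250914/(-241465) - 215606))/(-275195 + 160927) = (-273276 - 105491*(-250914*(-1/241465) - 215606))/(-114268) = (-273276 - 105491*(250914/241465 - 215606))*(-1/114268) = (-273276 - 105491*(-52061051876/241465))*(-1/114268) = (-273276 + 5491972423451116/241465)*(-1/114268) = (5491906436861776/241465)*(-1/114268) = -1372976609215444/6897930655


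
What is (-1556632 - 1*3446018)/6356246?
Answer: -2501325/3178123 ≈ -0.78704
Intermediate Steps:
(-1556632 - 1*3446018)/6356246 = (-1556632 - 3446018)*(1/6356246) = -5002650*1/6356246 = -2501325/3178123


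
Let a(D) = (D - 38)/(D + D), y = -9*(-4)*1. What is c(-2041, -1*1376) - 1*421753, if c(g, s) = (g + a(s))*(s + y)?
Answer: 795499483/344 ≈ 2.3125e+6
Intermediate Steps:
y = 36 (y = 36*1 = 36)
a(D) = (-38 + D)/(2*D) (a(D) = (-38 + D)/((2*D)) = (-38 + D)*(1/(2*D)) = (-38 + D)/(2*D))
c(g, s) = (36 + s)*(g + (-38 + s)/(2*s)) (c(g, s) = (g + (-38 + s)/(2*s))*(s + 36) = (g + (-38 + s)/(2*s))*(36 + s) = (36 + s)*(g + (-38 + s)/(2*s)))
c(-2041, -1*1376) - 1*421753 = (-1 + (-1*1376)/2 - 684/((-1*1376)) + 36*(-2041) - (-2041)*1376) - 1*421753 = (-1 + (1/2)*(-1376) - 684/(-1376) - 73476 - 2041*(-1376)) - 421753 = (-1 - 688 - 684*(-1/1376) - 73476 + 2808416) - 421753 = (-1 - 688 + 171/344 - 73476 + 2808416) - 421753 = 940582515/344 - 421753 = 795499483/344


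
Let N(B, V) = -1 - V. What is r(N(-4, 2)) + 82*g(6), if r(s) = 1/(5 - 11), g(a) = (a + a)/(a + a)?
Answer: 491/6 ≈ 81.833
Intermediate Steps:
g(a) = 1 (g(a) = (2*a)/((2*a)) = (2*a)*(1/(2*a)) = 1)
r(s) = -1/6 (r(s) = 1/(-6) = -1/6)
r(N(-4, 2)) + 82*g(6) = -1/6 + 82*1 = -1/6 + 82 = 491/6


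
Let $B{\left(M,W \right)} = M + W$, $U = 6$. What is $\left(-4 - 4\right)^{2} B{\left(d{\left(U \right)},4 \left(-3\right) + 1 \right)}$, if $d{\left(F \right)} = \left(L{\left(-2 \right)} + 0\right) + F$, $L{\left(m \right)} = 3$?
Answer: $-128$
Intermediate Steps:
$d{\left(F \right)} = 3 + F$ ($d{\left(F \right)} = \left(3 + 0\right) + F = 3 + F$)
$\left(-4 - 4\right)^{2} B{\left(d{\left(U \right)},4 \left(-3\right) + 1 \right)} = \left(-4 - 4\right)^{2} \left(\left(3 + 6\right) + \left(4 \left(-3\right) + 1\right)\right) = \left(-8\right)^{2} \left(9 + \left(-12 + 1\right)\right) = 64 \left(9 - 11\right) = 64 \left(-2\right) = -128$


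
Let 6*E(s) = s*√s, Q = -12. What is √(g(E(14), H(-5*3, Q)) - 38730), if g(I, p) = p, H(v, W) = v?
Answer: 3*I*√4305 ≈ 196.84*I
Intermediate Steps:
E(s) = s^(3/2)/6 (E(s) = (s*√s)/6 = s^(3/2)/6)
√(g(E(14), H(-5*3, Q)) - 38730) = √(-5*3 - 38730) = √(-15 - 38730) = √(-38745) = 3*I*√4305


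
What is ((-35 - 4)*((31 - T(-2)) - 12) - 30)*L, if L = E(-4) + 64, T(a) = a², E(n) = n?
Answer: -36900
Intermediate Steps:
L = 60 (L = -4 + 64 = 60)
((-35 - 4)*((31 - T(-2)) - 12) - 30)*L = ((-35 - 4)*((31 - 1*(-2)²) - 12) - 30)*60 = (-39*((31 - 1*4) - 12) - 30)*60 = (-39*((31 - 4) - 12) - 30)*60 = (-39*(27 - 12) - 30)*60 = (-39*15 - 30)*60 = (-585 - 30)*60 = -615*60 = -36900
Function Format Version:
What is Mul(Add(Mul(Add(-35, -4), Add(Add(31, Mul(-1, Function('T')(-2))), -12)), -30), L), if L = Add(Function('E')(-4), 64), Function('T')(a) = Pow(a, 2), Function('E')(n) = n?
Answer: -36900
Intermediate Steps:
L = 60 (L = Add(-4, 64) = 60)
Mul(Add(Mul(Add(-35, -4), Add(Add(31, Mul(-1, Function('T')(-2))), -12)), -30), L) = Mul(Add(Mul(Add(-35, -4), Add(Add(31, Mul(-1, Pow(-2, 2))), -12)), -30), 60) = Mul(Add(Mul(-39, Add(Add(31, Mul(-1, 4)), -12)), -30), 60) = Mul(Add(Mul(-39, Add(Add(31, -4), -12)), -30), 60) = Mul(Add(Mul(-39, Add(27, -12)), -30), 60) = Mul(Add(Mul(-39, 15), -30), 60) = Mul(Add(-585, -30), 60) = Mul(-615, 60) = -36900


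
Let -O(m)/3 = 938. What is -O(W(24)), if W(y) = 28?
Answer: 2814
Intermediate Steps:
O(m) = -2814 (O(m) = -3*938 = -2814)
-O(W(24)) = -1*(-2814) = 2814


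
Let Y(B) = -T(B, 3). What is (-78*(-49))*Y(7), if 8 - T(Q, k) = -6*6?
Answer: -168168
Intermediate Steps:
T(Q, k) = 44 (T(Q, k) = 8 - (-1)*6*6 = 8 - (-1)*36 = 8 - 1*(-36) = 8 + 36 = 44)
Y(B) = -44 (Y(B) = -1*44 = -44)
(-78*(-49))*Y(7) = -78*(-49)*(-44) = 3822*(-44) = -168168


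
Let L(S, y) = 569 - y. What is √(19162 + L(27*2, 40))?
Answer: √19691 ≈ 140.32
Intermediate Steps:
√(19162 + L(27*2, 40)) = √(19162 + (569 - 1*40)) = √(19162 + (569 - 40)) = √(19162 + 529) = √19691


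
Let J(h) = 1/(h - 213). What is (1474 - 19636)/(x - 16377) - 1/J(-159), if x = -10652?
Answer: 10072950/27029 ≈ 372.67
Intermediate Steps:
J(h) = 1/(-213 + h)
(1474 - 19636)/(x - 16377) - 1/J(-159) = (1474 - 19636)/(-10652 - 16377) - 1/(1/(-213 - 159)) = -18162/(-27029) - 1/(1/(-372)) = -18162*(-1/27029) - 1/(-1/372) = 18162/27029 - 1*(-372) = 18162/27029 + 372 = 10072950/27029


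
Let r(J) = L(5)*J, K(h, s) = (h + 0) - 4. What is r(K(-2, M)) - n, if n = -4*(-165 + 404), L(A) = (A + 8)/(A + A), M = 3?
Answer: 4741/5 ≈ 948.20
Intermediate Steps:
L(A) = (8 + A)/(2*A) (L(A) = (8 + A)/((2*A)) = (8 + A)*(1/(2*A)) = (8 + A)/(2*A))
K(h, s) = -4 + h (K(h, s) = h - 4 = -4 + h)
r(J) = 13*J/10 (r(J) = ((1/2)*(8 + 5)/5)*J = ((1/2)*(1/5)*13)*J = 13*J/10)
n = -956 (n = -4*239 = -956)
r(K(-2, M)) - n = 13*(-4 - 2)/10 - 1*(-956) = (13/10)*(-6) + 956 = -39/5 + 956 = 4741/5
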